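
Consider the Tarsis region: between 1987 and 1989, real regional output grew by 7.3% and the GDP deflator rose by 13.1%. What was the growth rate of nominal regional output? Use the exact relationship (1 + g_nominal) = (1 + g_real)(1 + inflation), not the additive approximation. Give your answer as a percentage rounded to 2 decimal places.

(1 + g_nom) = (1 + g_real)(1 + π) = 1.0730 × 1.1310 = 1.21356.

21.36%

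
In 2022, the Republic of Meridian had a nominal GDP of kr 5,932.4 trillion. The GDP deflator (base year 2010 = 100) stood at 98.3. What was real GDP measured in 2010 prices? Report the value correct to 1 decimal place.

Real GDP = Nominal / (GDP deflator/100) = 5932.4 / 0.983 = 6034.99.

kr 6,035.0 trillion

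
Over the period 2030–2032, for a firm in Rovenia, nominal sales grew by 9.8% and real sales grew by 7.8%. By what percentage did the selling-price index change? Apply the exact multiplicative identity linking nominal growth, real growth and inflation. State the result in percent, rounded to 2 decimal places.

(1 + g_nom) = (1 + g_real)(1 + π), so π = 1.0980 / 1.0780 − 1 = 0.01855.

1.86%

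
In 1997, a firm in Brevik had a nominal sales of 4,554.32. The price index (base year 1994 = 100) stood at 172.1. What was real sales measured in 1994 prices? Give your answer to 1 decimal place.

Real sales = Nominal / (price index/100) = 4554.32 / 1.721 = 2646.32.

2,646.3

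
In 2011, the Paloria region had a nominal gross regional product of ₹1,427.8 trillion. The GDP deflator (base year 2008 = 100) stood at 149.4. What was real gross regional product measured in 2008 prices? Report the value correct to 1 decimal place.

₹955.7 trillion

Real gross regional product = Nominal / (GDP deflator/100) = 1427.8 / 1.494 = 955.69.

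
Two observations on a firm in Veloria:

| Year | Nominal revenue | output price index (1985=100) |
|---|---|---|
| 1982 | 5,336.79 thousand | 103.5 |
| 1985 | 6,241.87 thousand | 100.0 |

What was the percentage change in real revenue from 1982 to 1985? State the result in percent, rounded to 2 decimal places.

Deflate each year: 1982 → 5336.79/1.035 = 5156.32; 1985 → 6241.87/1.000 = 6241.87.
So real revenue changed by 6241.87/5156.32 − 1 = 0.2105, i.e. 21.05%.

21.05%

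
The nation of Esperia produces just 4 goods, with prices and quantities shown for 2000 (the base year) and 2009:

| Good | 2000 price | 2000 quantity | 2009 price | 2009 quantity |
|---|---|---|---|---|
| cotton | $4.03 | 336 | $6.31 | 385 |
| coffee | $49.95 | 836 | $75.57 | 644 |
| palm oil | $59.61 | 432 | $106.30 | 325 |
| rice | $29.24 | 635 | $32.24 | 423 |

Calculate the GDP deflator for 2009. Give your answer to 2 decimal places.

Nominal GDP 2009 = 6.31·385 + 75.57·644 + 106.30·325 + 32.24·423 = 99281.45.
Real GDP 2009 (at 2000 prices) = 4.03·385 + 49.95·644 + 59.61·325 + 29.24·423 = 65461.12.
Deflator = Nominal/Real × 100 = 99281.45/65461.12 × 100 = 151.665.

151.66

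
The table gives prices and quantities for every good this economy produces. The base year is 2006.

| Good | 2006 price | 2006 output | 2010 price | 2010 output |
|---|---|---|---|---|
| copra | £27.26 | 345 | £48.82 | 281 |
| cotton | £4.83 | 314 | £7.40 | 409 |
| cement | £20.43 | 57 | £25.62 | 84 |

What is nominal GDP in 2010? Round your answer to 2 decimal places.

£18897.10

Nominal GDP 2010 = Σ (p_2010 × q_2010) = 48.82·281 + 7.40·409 + 25.62·84 = 18897.10.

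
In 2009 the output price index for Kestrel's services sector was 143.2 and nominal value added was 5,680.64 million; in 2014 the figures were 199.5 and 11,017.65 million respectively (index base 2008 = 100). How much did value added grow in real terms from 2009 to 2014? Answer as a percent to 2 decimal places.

39.22%

Real value added 2009 = 5680.64 / 1.432 = 3966.93.
Real value added 2014 = 11017.65 / 1.995 = 5522.63.
Real growth = 5522.63 / 3966.93 − 1 = 0.3922.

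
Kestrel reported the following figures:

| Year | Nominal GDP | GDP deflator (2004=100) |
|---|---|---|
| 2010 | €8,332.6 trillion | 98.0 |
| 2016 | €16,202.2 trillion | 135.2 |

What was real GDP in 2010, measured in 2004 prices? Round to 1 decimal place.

Real GDP = Nominal / (GDP deflator/100) = 8332.6 / 0.980 = 8502.65.

€8,502.7 trillion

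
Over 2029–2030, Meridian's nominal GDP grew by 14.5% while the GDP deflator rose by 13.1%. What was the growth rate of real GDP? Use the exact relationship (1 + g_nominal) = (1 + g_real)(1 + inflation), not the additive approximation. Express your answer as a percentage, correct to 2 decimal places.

(1 + g_nom) = (1 + g_real)(1 + π), so g_real = 1.1450 / 1.1310 − 1 = 0.01238.

1.24%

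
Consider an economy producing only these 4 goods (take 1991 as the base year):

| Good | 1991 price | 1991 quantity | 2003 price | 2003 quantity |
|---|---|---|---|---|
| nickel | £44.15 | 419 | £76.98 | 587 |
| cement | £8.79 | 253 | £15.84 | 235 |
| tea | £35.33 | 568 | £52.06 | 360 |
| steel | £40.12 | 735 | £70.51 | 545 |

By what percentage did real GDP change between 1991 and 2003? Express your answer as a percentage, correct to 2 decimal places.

Real GDP 1991 = Nominal GDP 1991 = 44.15·419 + 8.79·253 + 35.33·568 + 40.12·735 = 70278.36.
Real GDP 2003 (at 1991 prices) = 44.15·587 + 8.79·235 + 35.33·360 + 40.12·545 = 62565.90.
Real growth = 62565.90/70278.36 − 1 = -0.1097.

-10.97%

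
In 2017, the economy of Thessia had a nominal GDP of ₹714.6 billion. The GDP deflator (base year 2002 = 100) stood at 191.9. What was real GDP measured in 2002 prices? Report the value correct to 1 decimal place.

Real GDP = Nominal / (GDP deflator/100) = 714.6 / 1.919 = 372.38.

₹372.4 billion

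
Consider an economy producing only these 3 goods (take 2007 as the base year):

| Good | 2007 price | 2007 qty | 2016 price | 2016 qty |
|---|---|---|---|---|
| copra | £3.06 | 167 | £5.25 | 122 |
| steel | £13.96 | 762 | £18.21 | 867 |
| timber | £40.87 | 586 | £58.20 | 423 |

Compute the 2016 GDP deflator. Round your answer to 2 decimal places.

137.91

Nominal GDP 2016 = 5.25·122 + 18.21·867 + 58.20·423 = 41047.17.
Real GDP 2016 (at 2007 prices) = 3.06·122 + 13.96·867 + 40.87·423 = 29764.65.
Deflator = Nominal/Real × 100 = 41047.17/29764.65 × 100 = 137.906.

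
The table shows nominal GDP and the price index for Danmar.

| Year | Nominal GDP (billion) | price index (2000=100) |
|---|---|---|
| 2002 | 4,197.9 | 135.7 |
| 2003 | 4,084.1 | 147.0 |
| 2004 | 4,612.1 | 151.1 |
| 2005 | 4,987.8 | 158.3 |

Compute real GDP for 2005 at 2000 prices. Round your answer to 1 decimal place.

3,150.9 billion

Real GDP 2005 = 4987.8 / 1.583 = 3150.85.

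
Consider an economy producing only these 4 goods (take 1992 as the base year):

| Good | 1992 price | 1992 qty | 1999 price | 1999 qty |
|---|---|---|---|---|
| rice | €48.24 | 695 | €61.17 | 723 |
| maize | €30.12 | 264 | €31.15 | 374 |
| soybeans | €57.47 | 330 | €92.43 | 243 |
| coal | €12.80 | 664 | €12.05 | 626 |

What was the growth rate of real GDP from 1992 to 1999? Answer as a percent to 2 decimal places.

-1.19%

Real GDP 1992 = Nominal GDP 1992 = 48.24·695 + 30.12·264 + 57.47·330 + 12.80·664 = 68942.78.
Real GDP 1999 (at 1992 prices) = 48.24·723 + 30.12·374 + 57.47·243 + 12.80·626 = 68120.41.
Real growth = 68120.41/68942.78 − 1 = -0.0119.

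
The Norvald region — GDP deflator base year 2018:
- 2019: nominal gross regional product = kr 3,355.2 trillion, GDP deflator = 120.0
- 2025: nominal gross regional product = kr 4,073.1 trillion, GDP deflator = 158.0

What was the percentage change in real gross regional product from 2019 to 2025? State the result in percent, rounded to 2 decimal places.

-7.80%

Real gross regional product 2019 = 3355.2 / 1.200 = 2796.00.
Real gross regional product 2025 = 4073.1 / 1.580 = 2577.91.
Real growth = 2577.91 / 2796.00 − 1 = -0.0780.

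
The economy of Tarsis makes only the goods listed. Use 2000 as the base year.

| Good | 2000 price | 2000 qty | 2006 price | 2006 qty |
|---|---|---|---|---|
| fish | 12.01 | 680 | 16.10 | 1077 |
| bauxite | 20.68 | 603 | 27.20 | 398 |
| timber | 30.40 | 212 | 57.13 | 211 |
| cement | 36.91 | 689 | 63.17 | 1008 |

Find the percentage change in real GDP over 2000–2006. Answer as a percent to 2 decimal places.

23.37%

Real GDP 2000 = Nominal GDP 2000 = 12.01·680 + 20.68·603 + 30.40·212 + 36.91·689 = 52512.63.
Real GDP 2006 (at 2000 prices) = 12.01·1077 + 20.68·398 + 30.40·211 + 36.91·1008 = 64785.09.
Real growth = 64785.09/52512.63 − 1 = 0.2337.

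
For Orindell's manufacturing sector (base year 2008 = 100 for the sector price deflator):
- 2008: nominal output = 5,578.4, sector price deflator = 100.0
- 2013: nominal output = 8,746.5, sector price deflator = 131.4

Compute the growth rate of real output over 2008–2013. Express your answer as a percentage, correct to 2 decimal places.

Deflate each year: 2008 → 5578.4/1.000 = 5578.40; 2013 → 8746.5/1.314 = 6656.39.
So real output changed by 6656.39/5578.40 − 1 = 0.1932, i.e. 19.32%.

19.32%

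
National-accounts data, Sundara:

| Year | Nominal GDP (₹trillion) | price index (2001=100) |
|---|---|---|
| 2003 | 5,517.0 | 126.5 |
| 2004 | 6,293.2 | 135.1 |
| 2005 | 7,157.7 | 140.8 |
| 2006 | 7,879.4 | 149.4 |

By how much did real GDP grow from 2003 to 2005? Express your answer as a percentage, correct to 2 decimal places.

16.56%

Real GDP 2003 = 5517.0/1.265 = 4361.26.
Real GDP 2005 = 7157.7/1.408 = 5083.59.
Change = 5083.59/4361.26 − 1 = 0.1656.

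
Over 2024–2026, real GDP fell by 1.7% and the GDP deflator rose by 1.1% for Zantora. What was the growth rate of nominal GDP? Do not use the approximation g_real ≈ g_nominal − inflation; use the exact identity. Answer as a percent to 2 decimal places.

(1 + g_nom) = (1 + g_real)(1 + π) = 0.9830 × 1.0110 = 0.99381.

-0.62%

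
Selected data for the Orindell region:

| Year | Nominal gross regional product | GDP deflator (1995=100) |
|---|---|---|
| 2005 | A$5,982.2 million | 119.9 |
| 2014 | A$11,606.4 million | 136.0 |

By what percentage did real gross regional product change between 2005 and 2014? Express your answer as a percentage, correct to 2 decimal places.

Real gross regional product 2005 = 5982.2 / 1.199 = 4989.32.
Real gross regional product 2014 = 11606.4 / 1.360 = 8534.12.
Real growth = 8534.12 / 4989.32 − 1 = 0.7105.

71.05%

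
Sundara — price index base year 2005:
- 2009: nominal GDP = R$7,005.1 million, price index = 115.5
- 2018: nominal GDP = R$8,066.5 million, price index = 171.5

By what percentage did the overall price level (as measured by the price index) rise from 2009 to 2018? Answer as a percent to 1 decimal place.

48.5%

Price-level change = 171.5 / 115.5 − 1 = 0.4848.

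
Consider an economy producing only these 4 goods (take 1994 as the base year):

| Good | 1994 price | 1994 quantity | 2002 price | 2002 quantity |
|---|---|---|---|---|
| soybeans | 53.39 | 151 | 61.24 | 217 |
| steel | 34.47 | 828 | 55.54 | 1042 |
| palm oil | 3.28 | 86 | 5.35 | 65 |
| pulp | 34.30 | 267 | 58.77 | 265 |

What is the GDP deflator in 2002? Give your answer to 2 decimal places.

Nominal GDP 2002 = 61.24·217 + 55.54·1042 + 5.35·65 + 58.77·265 = 87083.56.
Real GDP 2002 (at 1994 prices) = 53.39·217 + 34.47·1042 + 3.28·65 + 34.30·265 = 56806.07.
Deflator = Nominal/Real × 100 = 87083.56/56806.07 × 100 = 153.300.

153.30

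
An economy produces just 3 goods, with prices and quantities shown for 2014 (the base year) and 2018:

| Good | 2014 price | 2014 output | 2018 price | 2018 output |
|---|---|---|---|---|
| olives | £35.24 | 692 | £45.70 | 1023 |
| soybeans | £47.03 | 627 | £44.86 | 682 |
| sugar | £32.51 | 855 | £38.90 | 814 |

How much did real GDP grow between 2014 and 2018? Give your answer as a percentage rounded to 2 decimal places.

Real GDP 2014 = Nominal GDP 2014 = 35.24·692 + 47.03·627 + 32.51·855 = 81669.94.
Real GDP 2018 (at 2014 prices) = 35.24·1023 + 47.03·682 + 32.51·814 = 94588.12.
Real growth = 94588.12/81669.94 − 1 = 0.1582.

15.82%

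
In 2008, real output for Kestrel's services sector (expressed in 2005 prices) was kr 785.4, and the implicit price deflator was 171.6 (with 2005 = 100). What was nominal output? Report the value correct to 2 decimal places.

kr 1,347.75

Nominal output = Real × (implicit price deflator/100) = 785.4 × 1.716 = 1347.75.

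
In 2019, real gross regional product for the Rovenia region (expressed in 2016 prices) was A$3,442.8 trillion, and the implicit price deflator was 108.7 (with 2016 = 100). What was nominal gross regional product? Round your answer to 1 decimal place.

Nominal gross regional product = Real × (implicit price deflator/100) = 3442.8 × 1.087 = 3742.32.

A$3,742.3 trillion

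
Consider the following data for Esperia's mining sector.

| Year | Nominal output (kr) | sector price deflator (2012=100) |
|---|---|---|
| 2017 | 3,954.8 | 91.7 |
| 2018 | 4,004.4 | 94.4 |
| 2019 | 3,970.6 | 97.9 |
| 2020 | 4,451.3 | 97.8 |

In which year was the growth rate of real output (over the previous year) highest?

2020

2018: real = 4004.4/0.944 = 4241.95; growth vs 2017 (4312.76) = -1.64%.
2019: real = 3970.6/0.979 = 4055.77; growth vs 2018 (4241.95) = -4.39%.
2020: real = 4451.3/0.978 = 4551.43; growth vs 2019 (4055.77) = 12.22%.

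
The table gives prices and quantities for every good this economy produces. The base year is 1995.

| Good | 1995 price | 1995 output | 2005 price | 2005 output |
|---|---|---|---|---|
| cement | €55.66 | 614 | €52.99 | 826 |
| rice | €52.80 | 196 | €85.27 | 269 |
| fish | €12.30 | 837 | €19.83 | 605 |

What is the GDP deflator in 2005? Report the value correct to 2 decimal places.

116.39

Nominal GDP 2005 = 52.99·826 + 85.27·269 + 19.83·605 = 78704.52.
Real GDP 2005 (at 1995 prices) = 55.66·826 + 52.80·269 + 12.30·605 = 67619.86.
Deflator = Nominal/Real × 100 = 78704.52/67619.86 × 100 = 116.393.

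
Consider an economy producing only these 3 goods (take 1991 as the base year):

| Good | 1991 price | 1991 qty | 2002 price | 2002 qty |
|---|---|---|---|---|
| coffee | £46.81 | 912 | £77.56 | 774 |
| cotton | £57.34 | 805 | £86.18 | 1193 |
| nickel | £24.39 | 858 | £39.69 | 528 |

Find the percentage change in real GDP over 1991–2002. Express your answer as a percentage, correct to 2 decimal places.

7.05%

Real GDP 1991 = Nominal GDP 1991 = 46.81·912 + 57.34·805 + 24.39·858 = 109776.04.
Real GDP 2002 (at 1991 prices) = 46.81·774 + 57.34·1193 + 24.39·528 = 117515.48.
Real growth = 117515.48/109776.04 − 1 = 0.0705.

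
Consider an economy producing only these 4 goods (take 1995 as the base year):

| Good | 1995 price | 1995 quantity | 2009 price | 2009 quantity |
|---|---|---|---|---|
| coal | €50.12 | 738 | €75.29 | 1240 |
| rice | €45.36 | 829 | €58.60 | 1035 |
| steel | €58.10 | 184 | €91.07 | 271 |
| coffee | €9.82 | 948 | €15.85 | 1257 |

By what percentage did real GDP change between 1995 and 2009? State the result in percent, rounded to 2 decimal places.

Real GDP 1995 = Nominal GDP 1995 = 50.12·738 + 45.36·829 + 58.10·184 + 9.82·948 = 94591.76.
Real GDP 2009 (at 1995 prices) = 50.12·1240 + 45.36·1035 + 58.10·271 + 9.82·1257 = 137185.24.
Real growth = 137185.24/94591.76 − 1 = 0.4503.

45.03%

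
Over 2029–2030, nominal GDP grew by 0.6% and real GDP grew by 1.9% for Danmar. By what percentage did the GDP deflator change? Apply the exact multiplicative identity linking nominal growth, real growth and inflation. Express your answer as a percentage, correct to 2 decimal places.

-1.28%

(1 + g_nom) = (1 + g_real)(1 + π), so π = 1.0060 / 1.0190 − 1 = -0.01276.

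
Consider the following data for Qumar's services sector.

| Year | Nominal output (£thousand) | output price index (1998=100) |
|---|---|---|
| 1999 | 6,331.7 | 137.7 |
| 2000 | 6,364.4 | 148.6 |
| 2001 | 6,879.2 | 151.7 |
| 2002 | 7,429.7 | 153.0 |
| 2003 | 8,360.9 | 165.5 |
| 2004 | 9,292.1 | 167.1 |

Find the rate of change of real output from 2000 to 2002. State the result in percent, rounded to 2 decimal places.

13.38%

Real output 2000 = 6364.4/1.486 = 4282.91.
Real output 2002 = 7429.7/1.530 = 4856.01.
Change = 4856.01/4282.91 − 1 = 0.1338.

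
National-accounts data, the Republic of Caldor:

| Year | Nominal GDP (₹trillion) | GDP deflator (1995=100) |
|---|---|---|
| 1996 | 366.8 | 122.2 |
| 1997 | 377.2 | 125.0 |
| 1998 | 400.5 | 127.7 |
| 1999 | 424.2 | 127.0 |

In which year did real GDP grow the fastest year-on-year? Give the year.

1997: real = 377.2/1.250 = 301.76; growth vs 1996 (300.16) = 0.53%.
1998: real = 400.5/1.277 = 313.63; growth vs 1997 (301.76) = 3.93%.
1999: real = 424.2/1.270 = 334.02; growth vs 1998 (313.63) = 6.50%.

1999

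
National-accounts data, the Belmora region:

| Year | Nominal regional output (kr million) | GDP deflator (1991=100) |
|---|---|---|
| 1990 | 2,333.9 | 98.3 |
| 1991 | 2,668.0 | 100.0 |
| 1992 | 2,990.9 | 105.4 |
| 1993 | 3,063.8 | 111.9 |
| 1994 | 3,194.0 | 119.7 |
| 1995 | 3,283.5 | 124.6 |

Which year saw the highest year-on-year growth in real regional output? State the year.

1991: real = 2668.0/1.000 = 2668.00; growth vs 1990 (2374.26) = 12.37%.
1992: real = 2990.9/1.054 = 2837.67; growth vs 1991 (2668.00) = 6.36%.
1993: real = 3063.8/1.119 = 2737.98; growth vs 1992 (2837.67) = -3.51%.
1994: real = 3194.0/1.197 = 2668.34; growth vs 1993 (2737.98) = -2.54%.
1995: real = 3283.5/1.246 = 2635.23; growth vs 1994 (2668.34) = -1.24%.

1991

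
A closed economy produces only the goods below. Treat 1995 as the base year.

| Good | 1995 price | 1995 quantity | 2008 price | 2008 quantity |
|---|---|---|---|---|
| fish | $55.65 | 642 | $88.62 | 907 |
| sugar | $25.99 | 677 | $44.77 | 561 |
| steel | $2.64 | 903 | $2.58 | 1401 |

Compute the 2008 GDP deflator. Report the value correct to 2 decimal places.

Nominal GDP 2008 = 88.62·907 + 44.77·561 + 2.58·1401 = 109108.89.
Real GDP 2008 (at 1995 prices) = 55.65·907 + 25.99·561 + 2.64·1401 = 68753.58.
Deflator = Nominal/Real × 100 = 109108.89/68753.58 × 100 = 158.696.

158.70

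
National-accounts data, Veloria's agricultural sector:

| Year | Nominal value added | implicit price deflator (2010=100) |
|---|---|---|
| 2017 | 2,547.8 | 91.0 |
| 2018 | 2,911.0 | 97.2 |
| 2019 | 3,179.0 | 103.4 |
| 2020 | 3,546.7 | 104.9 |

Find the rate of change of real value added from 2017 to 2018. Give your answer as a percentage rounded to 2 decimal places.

Real value added 2017 = 2547.8/0.910 = 2799.78.
Real value added 2018 = 2911.0/0.972 = 2994.86.
Change = 2994.86/2799.78 − 1 = 0.0697.

6.97%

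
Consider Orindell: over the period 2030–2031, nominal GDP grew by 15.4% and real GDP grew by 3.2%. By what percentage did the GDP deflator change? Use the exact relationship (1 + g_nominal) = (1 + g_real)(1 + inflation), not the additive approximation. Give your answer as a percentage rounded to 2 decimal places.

(1 + g_nom) = (1 + g_real)(1 + π), so π = 1.1540 / 1.0320 − 1 = 0.11822.

11.82%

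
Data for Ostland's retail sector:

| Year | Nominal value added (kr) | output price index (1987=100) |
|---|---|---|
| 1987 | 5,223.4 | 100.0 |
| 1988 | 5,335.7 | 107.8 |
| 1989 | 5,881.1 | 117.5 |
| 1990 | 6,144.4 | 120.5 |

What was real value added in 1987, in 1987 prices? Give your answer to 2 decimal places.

kr 5,223.40

Real value added 1987 = 5223.4 / 1.000 = 5223.40.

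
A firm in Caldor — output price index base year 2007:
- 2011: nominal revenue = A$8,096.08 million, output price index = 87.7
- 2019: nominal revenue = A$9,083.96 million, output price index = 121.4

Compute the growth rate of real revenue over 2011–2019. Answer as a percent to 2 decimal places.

-18.94%

Real revenue 2011 = 8096.08 / 0.877 = 9231.56.
Real revenue 2019 = 9083.96 / 1.214 = 7482.67.
Real growth = 7482.67 / 9231.56 − 1 = -0.1894.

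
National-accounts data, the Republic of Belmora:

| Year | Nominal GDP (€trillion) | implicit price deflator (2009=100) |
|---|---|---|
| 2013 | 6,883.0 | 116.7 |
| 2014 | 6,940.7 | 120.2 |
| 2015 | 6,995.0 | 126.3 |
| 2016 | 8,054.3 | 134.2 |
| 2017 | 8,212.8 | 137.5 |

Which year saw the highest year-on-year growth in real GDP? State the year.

2016

2014: real = 6940.7/1.202 = 5774.29; growth vs 2013 (5898.03) = -2.10%.
2015: real = 6995.0/1.263 = 5538.40; growth vs 2014 (5774.29) = -4.09%.
2016: real = 8054.3/1.342 = 6001.71; growth vs 2015 (5538.40) = 8.37%.
2017: real = 8212.8/1.375 = 5972.95; growth vs 2016 (6001.71) = -0.48%.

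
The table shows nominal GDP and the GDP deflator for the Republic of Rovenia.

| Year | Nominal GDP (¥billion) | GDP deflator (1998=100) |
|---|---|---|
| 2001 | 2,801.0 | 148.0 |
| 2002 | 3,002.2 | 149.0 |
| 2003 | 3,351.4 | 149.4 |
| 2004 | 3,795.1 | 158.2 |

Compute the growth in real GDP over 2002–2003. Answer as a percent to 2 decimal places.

11.33%

Real GDP 2002 = 3002.2/1.490 = 2014.90.
Real GDP 2003 = 3351.4/1.494 = 2243.24.
Change = 2243.24/2014.90 − 1 = 0.1133.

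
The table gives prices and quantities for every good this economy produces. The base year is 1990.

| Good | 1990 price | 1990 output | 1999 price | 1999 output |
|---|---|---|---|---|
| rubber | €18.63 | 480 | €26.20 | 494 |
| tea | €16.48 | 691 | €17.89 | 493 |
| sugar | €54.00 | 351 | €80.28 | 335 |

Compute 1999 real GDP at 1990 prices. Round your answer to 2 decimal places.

Real GDP 1999 = Σ (p_1990 × q_1999) = 18.63·494 + 16.48·493 + 54.00·335 = 35417.86.

€35417.86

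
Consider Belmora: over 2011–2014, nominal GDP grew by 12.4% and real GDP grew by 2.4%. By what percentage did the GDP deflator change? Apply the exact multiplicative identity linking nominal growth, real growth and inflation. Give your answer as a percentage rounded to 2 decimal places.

9.77%

(1 + g_nom) = (1 + g_real)(1 + π), so π = 1.1240 / 1.0240 − 1 = 0.09766.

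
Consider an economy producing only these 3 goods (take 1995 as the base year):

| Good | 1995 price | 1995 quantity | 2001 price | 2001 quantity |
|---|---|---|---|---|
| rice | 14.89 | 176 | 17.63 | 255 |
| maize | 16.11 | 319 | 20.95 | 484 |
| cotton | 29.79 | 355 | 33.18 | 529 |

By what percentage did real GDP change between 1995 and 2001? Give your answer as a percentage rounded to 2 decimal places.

Real GDP 1995 = Nominal GDP 1995 = 14.89·176 + 16.11·319 + 29.79·355 = 18335.18.
Real GDP 2001 (at 1995 prices) = 14.89·255 + 16.11·484 + 29.79·529 = 27353.10.
Real growth = 27353.10/18335.18 − 1 = 0.4918.

49.18%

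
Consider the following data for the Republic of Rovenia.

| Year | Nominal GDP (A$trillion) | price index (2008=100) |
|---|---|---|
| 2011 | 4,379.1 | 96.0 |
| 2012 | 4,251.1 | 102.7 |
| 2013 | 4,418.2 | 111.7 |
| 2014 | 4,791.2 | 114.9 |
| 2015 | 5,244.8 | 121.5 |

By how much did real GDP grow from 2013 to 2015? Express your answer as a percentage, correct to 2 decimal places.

9.13%

Real GDP 2013 = 4418.2/1.117 = 3955.42.
Real GDP 2015 = 5244.8/1.215 = 4316.71.
Change = 4316.71/3955.42 − 1 = 0.0913.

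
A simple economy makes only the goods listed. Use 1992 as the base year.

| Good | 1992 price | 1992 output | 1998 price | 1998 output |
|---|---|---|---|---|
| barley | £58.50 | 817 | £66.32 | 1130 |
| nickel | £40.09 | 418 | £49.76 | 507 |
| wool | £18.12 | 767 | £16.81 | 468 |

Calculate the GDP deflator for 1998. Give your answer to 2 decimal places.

113.83

Nominal GDP 1998 = 66.32·1130 + 49.76·507 + 16.81·468 = 108037.00.
Real GDP 1998 (at 1992 prices) = 58.50·1130 + 40.09·507 + 18.12·468 = 94910.79.
Deflator = Nominal/Real × 100 = 108037.00/94910.79 × 100 = 113.830.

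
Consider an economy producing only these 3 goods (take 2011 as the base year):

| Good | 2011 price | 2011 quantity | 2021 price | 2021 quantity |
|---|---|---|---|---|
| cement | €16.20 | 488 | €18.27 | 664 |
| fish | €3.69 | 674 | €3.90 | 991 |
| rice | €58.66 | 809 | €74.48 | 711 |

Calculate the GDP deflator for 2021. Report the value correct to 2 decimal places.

Nominal GDP 2021 = 18.27·664 + 3.90·991 + 74.48·711 = 68951.46.
Real GDP 2021 (at 2011 prices) = 16.20·664 + 3.69·991 + 58.66·711 = 56120.85.
Deflator = Nominal/Real × 100 = 68951.46/56120.85 × 100 = 122.862.

122.86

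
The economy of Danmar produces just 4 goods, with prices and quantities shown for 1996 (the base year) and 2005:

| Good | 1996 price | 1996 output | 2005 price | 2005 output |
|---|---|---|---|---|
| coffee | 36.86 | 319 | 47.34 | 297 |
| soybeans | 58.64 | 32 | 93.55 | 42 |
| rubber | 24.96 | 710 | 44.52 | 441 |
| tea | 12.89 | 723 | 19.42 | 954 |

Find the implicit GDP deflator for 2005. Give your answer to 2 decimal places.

152.93

Nominal GDP 2005 = 47.34·297 + 93.55·42 + 44.52·441 + 19.42·954 = 56149.08.
Real GDP 2005 (at 1996 prices) = 36.86·297 + 58.64·42 + 24.96·441 + 12.89·954 = 36714.72.
Deflator = Nominal/Real × 100 = 56149.08/36714.72 × 100 = 152.933.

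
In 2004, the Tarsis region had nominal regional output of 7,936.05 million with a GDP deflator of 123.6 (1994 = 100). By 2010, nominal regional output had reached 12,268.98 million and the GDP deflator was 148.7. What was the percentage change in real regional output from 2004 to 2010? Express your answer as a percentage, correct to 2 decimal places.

28.50%

Real regional output 2004 = 7936.05 / 1.236 = 6420.75.
Real regional output 2010 = 12268.98 / 1.487 = 8250.83.
Real growth = 8250.83 / 6420.75 − 1 = 0.2850.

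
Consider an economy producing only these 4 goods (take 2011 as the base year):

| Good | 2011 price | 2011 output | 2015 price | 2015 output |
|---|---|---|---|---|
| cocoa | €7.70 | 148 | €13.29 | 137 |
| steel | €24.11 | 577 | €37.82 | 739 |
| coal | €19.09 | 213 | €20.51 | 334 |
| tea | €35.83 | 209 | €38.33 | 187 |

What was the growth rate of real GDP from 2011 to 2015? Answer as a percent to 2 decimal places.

20.08%

Real GDP 2011 = Nominal GDP 2011 = 7.70·148 + 24.11·577 + 19.09·213 + 35.83·209 = 26605.71.
Real GDP 2015 (at 2011 prices) = 7.70·137 + 24.11·739 + 19.09·334 + 35.83·187 = 31948.46.
Real growth = 31948.46/26605.71 − 1 = 0.2008.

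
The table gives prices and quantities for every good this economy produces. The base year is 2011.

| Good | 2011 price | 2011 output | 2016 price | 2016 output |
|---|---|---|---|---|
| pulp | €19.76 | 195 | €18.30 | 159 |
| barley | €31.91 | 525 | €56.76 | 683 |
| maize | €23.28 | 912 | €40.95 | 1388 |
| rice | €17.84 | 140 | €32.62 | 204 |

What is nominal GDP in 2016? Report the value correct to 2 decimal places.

€105169.86

Nominal GDP 2016 = Σ (p_2016 × q_2016) = 18.30·159 + 56.76·683 + 40.95·1388 + 32.62·204 = 105169.86.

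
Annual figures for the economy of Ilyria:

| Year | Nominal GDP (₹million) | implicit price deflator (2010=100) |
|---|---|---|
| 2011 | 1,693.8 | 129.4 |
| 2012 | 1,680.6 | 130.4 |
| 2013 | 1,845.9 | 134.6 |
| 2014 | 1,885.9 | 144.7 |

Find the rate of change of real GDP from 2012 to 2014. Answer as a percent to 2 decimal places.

1.13%

Real GDP 2012 = 1680.6/1.304 = 1288.80.
Real GDP 2014 = 1885.9/1.447 = 1303.32.
Change = 1303.32/1288.80 − 1 = 0.0113.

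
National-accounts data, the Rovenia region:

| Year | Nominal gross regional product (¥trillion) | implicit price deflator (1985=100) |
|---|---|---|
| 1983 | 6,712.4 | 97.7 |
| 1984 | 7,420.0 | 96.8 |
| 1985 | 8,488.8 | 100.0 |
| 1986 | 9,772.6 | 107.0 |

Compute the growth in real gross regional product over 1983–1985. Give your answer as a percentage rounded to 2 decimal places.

23.56%

Real gross regional product 1983 = 6712.4/0.977 = 6870.42.
Real gross regional product 1985 = 8488.8/1.000 = 8488.80.
Change = 8488.80/6870.42 − 1 = 0.2356.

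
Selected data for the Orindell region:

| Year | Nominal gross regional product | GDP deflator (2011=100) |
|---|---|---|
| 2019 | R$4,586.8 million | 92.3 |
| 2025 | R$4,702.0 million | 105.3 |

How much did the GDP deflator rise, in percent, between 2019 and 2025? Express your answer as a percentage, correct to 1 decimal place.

14.1%

Price-level change = 105.3 / 92.3 − 1 = 0.1408.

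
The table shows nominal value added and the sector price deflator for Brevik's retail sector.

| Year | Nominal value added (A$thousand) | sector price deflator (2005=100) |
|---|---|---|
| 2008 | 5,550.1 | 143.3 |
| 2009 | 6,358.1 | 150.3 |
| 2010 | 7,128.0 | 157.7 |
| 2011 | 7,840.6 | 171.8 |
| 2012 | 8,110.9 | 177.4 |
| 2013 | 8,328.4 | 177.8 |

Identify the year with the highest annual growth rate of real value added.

2009

2009: real = 6358.1/1.503 = 4230.27; growth vs 2008 (3873.06) = 9.22%.
2010: real = 7128.0/1.577 = 4519.97; growth vs 2009 (4230.27) = 6.85%.
2011: real = 7840.6/1.718 = 4563.80; growth vs 2010 (4519.97) = 0.97%.
2012: real = 8110.9/1.774 = 4572.10; growth vs 2011 (4563.80) = 0.18%.
2013: real = 8328.4/1.778 = 4684.14; growth vs 2012 (4572.10) = 2.45%.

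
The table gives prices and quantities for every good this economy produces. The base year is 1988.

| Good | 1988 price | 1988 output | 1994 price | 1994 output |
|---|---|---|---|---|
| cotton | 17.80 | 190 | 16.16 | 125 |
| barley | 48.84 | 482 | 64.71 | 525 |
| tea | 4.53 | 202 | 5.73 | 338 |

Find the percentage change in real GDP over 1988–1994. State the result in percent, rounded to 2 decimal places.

Real GDP 1988 = Nominal GDP 1988 = 17.80·190 + 48.84·482 + 4.53·202 = 27837.94.
Real GDP 1994 (at 1988 prices) = 17.80·125 + 48.84·525 + 4.53·338 = 29397.14.
Real growth = 29397.14/27837.94 − 1 = 0.0560.

5.60%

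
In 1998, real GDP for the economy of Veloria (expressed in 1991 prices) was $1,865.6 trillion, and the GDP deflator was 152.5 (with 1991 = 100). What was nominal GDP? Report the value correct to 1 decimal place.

$2,845.0 trillion

Nominal GDP = Real × (GDP deflator/100) = 1865.6 × 1.525 = 2845.04.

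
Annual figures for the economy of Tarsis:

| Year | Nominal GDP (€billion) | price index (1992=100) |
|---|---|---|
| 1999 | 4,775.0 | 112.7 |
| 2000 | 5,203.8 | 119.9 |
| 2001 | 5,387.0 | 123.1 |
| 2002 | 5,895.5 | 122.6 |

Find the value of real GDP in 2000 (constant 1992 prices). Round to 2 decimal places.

Real GDP 2000 = 5203.8 / 1.199 = 4340.12.

€4,340.12 billion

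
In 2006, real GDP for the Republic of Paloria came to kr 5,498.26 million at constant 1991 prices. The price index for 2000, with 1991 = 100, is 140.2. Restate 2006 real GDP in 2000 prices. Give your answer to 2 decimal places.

kr 7,708.56 million

Real GDP in 2000 prices = Real GDP in 1991 prices × (P_2000/P_1991) = 5498.26 × 1.402 = 7708.56.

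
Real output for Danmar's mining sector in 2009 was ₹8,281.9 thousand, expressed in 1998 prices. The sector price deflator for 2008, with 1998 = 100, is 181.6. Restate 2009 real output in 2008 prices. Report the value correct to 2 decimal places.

Real output in 2008 prices = Real output in 1998 prices × (P_2008/P_1998) = 8281.9 × 1.816 = 15039.93.

₹15,039.93 thousand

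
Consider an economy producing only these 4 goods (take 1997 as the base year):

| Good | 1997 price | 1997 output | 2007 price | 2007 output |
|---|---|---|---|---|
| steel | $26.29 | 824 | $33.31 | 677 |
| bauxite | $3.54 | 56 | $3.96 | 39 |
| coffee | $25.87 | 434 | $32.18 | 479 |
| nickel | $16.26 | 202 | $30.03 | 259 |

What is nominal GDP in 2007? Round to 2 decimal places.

$45897.30

Nominal GDP 2007 = Σ (p_2007 × q_2007) = 33.31·677 + 3.96·39 + 32.18·479 + 30.03·259 = 45897.30.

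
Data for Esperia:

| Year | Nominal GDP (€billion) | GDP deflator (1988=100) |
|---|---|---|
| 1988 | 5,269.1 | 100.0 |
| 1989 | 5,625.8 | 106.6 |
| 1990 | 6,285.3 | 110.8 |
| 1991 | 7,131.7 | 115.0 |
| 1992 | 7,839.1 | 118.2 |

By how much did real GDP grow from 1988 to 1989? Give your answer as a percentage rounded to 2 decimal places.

Real GDP 1988 = 5269.1/1.000 = 5269.10.
Real GDP 1989 = 5625.8/1.066 = 5277.49.
Change = 5277.49/5269.10 − 1 = 0.0016.

0.16%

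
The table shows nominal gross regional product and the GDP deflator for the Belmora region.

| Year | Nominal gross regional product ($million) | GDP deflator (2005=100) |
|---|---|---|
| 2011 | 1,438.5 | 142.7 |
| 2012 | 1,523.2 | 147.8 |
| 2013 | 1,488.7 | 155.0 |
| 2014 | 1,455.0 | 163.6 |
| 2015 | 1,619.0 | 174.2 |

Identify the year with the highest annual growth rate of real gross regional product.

2012: real = 1523.2/1.478 = 1030.58; growth vs 2011 (1008.06) = 2.23%.
2013: real = 1488.7/1.550 = 960.45; growth vs 2012 (1030.58) = -6.80%.
2014: real = 1455.0/1.636 = 889.36; growth vs 2013 (960.45) = -7.40%.
2015: real = 1619.0/1.742 = 929.39; growth vs 2014 (889.36) = 4.50%.

2015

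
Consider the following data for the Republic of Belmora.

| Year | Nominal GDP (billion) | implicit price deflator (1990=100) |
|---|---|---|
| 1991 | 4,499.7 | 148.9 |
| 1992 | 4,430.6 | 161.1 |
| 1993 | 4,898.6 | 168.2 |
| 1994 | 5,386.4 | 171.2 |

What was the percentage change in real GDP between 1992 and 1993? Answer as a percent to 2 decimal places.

Real GDP 1992 = 4430.6/1.611 = 2750.22.
Real GDP 1993 = 4898.6/1.682 = 2912.37.
Change = 2912.37/2750.22 − 1 = 0.0590.

5.90%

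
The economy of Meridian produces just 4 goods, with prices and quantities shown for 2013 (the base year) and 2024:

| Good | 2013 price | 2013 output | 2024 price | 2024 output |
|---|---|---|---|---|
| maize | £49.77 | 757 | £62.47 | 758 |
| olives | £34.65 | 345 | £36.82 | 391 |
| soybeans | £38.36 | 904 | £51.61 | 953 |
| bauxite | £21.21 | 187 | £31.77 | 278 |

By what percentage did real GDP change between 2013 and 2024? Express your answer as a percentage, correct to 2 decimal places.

6.18%

Real GDP 2013 = Nominal GDP 2013 = 49.77·757 + 34.65·345 + 38.36·904 + 21.21·187 = 88273.85.
Real GDP 2024 (at 2013 prices) = 49.77·758 + 34.65·391 + 38.36·953 + 21.21·278 = 93727.27.
Real growth = 93727.27/88273.85 − 1 = 0.0618.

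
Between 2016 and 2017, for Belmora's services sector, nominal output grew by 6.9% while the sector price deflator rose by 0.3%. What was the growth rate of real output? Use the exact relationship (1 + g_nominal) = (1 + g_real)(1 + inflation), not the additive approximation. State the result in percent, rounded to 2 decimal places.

(1 + g_nom) = (1 + g_real)(1 + π), so g_real = 1.0690 / 1.0030 − 1 = 0.06580.

6.58%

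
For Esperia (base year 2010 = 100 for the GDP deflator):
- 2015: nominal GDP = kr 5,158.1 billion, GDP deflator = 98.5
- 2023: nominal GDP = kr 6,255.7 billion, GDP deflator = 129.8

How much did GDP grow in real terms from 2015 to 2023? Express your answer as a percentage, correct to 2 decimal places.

Deflate each year: 2015 → 5158.1/0.985 = 5236.65; 2023 → 6255.7/1.298 = 4819.49.
So real GDP changed by 4819.49/5236.65 − 1 = -0.0797, i.e. -7.97%.

-7.97%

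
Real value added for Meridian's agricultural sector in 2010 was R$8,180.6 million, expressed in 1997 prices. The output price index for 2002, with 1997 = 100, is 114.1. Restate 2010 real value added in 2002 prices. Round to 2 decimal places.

Real value added in 2002 prices = Real value added in 1997 prices × (P_2002/P_1997) = 8180.6 × 1.141 = 9334.06.

R$9,334.06 million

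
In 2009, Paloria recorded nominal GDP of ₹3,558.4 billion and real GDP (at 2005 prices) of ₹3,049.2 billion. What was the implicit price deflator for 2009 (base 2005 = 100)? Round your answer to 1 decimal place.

116.7

implicit price deflator = (Nominal / Real) × 100 = 3558.4 / 3049.2 × 100 = 116.70.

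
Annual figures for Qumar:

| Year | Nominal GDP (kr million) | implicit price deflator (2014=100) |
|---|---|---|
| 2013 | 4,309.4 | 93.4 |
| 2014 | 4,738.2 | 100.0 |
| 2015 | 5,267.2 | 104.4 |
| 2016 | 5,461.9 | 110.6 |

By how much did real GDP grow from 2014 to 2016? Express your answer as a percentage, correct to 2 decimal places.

4.23%

Real GDP 2014 = 4738.2/1.000 = 4738.20.
Real GDP 2016 = 5461.9/1.106 = 4938.43.
Change = 4938.43/4738.20 − 1 = 0.0423.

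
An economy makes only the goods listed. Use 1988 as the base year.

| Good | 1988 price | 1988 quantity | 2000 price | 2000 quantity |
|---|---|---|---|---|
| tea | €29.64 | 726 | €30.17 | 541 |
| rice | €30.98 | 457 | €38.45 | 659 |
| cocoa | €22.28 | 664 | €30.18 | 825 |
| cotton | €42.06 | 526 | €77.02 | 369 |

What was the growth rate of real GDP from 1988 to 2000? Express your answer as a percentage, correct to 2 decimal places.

Real GDP 1988 = Nominal GDP 1988 = 29.64·726 + 30.98·457 + 22.28·664 + 42.06·526 = 72593.98.
Real GDP 2000 (at 1988 prices) = 29.64·541 + 30.98·659 + 22.28·825 + 42.06·369 = 70352.20.
Real growth = 70352.20/72593.98 − 1 = -0.0309.

-3.09%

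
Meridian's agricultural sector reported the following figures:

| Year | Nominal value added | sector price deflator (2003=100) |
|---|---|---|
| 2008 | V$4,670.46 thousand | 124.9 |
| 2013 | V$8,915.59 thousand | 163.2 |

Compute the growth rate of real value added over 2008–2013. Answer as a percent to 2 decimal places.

46.09%

Real value added 2008 = 4670.46 / 1.249 = 3739.36.
Real value added 2013 = 8915.59 / 1.632 = 5462.98.
Real growth = 5462.98 / 3739.36 − 1 = 0.4609.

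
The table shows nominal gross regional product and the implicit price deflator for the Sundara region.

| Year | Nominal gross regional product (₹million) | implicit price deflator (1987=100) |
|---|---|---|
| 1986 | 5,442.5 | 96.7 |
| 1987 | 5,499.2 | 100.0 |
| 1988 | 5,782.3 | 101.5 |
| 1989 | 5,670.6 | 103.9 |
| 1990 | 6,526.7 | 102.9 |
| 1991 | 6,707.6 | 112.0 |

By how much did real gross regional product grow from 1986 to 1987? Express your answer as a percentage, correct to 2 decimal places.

-2.29%

Real gross regional product 1986 = 5442.5/0.967 = 5628.23.
Real gross regional product 1987 = 5499.2/1.000 = 5499.20.
Change = 5499.20/5628.23 − 1 = -0.0229.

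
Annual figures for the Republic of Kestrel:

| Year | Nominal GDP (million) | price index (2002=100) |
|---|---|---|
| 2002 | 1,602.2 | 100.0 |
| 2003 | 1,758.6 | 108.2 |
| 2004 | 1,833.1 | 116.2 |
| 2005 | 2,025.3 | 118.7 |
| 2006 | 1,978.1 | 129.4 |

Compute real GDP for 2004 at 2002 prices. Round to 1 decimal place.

1,577.5 million

Real GDP 2004 = 1833.1 / 1.162 = 1577.54.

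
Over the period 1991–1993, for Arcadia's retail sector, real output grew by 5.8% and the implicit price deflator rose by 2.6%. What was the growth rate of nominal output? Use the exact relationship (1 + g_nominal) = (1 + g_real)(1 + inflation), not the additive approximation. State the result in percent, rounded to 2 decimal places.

8.55%

(1 + g_nom) = (1 + g_real)(1 + π) = 1.0580 × 1.0260 = 1.08551.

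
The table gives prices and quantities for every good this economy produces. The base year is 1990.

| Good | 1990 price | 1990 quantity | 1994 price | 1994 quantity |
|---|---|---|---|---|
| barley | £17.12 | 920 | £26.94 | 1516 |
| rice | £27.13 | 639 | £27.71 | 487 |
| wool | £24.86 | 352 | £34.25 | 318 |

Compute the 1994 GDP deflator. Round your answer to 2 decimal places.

138.57

Nominal GDP 1994 = 26.94·1516 + 27.71·487 + 34.25·318 = 65227.31.
Real GDP 1994 (at 1990 prices) = 17.12·1516 + 27.13·487 + 24.86·318 = 47071.71.
Deflator = Nominal/Real × 100 = 65227.31/47071.71 × 100 = 138.570.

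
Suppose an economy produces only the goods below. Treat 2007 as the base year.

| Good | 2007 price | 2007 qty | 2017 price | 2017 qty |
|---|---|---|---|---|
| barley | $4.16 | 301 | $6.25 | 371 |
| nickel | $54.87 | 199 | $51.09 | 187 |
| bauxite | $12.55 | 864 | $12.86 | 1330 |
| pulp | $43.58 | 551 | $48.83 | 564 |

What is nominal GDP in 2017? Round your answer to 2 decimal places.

Nominal GDP 2017 = Σ (p_2017 × q_2017) = 6.25·371 + 51.09·187 + 12.86·1330 + 48.83·564 = 56516.50.

$56516.50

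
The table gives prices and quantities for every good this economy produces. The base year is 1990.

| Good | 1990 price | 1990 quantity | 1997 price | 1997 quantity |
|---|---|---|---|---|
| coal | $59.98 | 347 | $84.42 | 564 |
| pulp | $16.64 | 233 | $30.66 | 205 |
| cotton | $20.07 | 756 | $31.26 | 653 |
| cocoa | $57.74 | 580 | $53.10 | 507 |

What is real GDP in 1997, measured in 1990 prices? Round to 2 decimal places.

Real GDP 1997 = Σ (p_1990 × q_1997) = 59.98·564 + 16.64·205 + 20.07·653 + 57.74·507 = 79619.81.

$79619.81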